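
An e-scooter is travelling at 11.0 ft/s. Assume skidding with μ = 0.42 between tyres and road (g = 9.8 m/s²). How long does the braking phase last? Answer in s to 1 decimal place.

Braking time ≈ 0.8 s

11 ft/s × 0.3048 = 3.3528 m/s.
a = μg = 0.42 × 9.8 = 4.116 m/s².
Braking time = v/a = 3.3528 / 4.116 = 0.815 s.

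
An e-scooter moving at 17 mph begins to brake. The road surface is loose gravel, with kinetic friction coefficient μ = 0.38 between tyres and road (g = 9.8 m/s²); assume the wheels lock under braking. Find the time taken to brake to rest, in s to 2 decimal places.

Braking time ≈ 2.04 s

17 mph × 0.44704 = 7.5997 m/s.
a = μg = 0.38 × 9.8 = 3.724 m/s².
Braking time = v/a = 7.5997 / 3.724 = 2.041 s.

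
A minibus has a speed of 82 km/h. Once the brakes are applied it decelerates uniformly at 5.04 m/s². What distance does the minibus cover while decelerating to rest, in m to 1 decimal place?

82 km/h ÷ 3.6 = 22.7778 m/s.
Braking distance = v²/(2a) = 22.7778² / (2 × 5.040) = 518.828 / 10.080 = 51.471 m.

Braking distance ≈ 51.5 m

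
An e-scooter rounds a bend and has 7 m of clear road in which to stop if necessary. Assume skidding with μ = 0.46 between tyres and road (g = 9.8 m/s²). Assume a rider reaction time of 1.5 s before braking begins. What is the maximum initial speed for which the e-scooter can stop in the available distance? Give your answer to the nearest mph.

a = μg = 0.46 × 9.8 = 4.508 m/s².
Stopping distance: v·t_r + v²/(2a) = 7 with t_r = 1.5 s and a = 4.508 m/s².
So v² + 13.524 v − 63.11 = 0.
Positive root: v = −a·t_r + √((a·t_r)² + 2a·d) = −6.762 + √(45.725 + 63.11) = 3.6704 m/s.
3.6704 m/s ÷ 0.44704 = 8.210 mph.

Maximum speed ≈ 8 mph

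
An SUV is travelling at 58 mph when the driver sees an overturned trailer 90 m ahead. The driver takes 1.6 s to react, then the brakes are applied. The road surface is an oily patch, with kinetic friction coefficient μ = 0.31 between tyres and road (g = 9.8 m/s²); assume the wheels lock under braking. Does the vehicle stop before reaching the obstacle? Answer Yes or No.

No

58 mph × 0.44704 = 25.9283 m/s.
a = μg = 0.31 × 9.8 = 3.038 m/s².
Reaction distance = 25.9283 × 1.6 = 41.485 m.
Braking distance = v²/(2a) = 672.277 / 6.076 = 110.645 m.
Total stopping distance = 41.485 + 110.645 = 152.130 m, vs 90 m available — it cannot stop in time and overshoots by 152.130 − 90 = 62.130 m.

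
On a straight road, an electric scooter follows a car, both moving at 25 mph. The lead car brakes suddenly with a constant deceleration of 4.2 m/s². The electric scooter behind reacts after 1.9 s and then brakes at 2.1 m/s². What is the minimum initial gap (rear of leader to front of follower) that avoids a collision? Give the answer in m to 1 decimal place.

25 mph × 0.44704 = 11.1760 m/s.
Leader travels v²/(2a_L) = 124.903 / 8.400 = 14.869 m before stopping.
Follower covers v·t_r = 11.1760 × 1.9 = 21.234 m while reacting, then v²/(2a_F) = 124.903 / 4.200 = 29.739 m while braking, for a total of 21.234 + 29.739 = 50.973 m.
Since a_F ≤ a_L and the follower starts braking later, the follower is never slower than the leader, so the closest approach is when both have stopped.
Minimum gap = 50.973 − 14.869 = 36.104 m.

Minimum gap ≈ 36.1 m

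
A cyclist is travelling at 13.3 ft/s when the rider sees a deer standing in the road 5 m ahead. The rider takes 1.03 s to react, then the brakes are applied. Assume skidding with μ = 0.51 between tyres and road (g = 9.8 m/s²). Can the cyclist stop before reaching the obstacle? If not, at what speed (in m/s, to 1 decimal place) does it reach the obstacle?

No — it strikes the obstacle at 2.9 m/s

13.3 ft/s × 0.3048 = 4.0538 m/s.
a = μg = 0.51 × 9.8 = 4.998 m/s².
Reaction distance = 4.0538 × 1.03 = 4.175 m.
Braking distance needed to stop: v²/(2a) = 16.433 / 9.996 = 1.644 m, so total needed = 4.175 + 1.644 = 5.819 m > 5 m — it cannot stop.
Distance remaining when braking begins: 5 − 4.175 = 0.825 m.
v² = v₀² − 2a·d = 16.433 − 2 × 4.998 × 0.825 = 8.186 m²/s².
v = √8.186 = 2.861 m/s.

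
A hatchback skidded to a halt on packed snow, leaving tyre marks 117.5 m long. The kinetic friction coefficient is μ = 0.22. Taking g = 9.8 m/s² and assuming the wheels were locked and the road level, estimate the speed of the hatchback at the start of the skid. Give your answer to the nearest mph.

Initial speed ≈ 50 mph

Deceleration a = μg = 0.22 × 9.8 = 2.156 m/s².
v = √(2a·d) = √(2 × 2.156 × 117.5) = √506.660 = 22.5091 m/s.
= 22.5091 ÷ 0.44704 = 50.351 mph.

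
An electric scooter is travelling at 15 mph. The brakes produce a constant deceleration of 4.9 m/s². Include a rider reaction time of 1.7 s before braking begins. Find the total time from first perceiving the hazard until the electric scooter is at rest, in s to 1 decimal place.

15 mph × 0.44704 = 6.7056 m/s.
Braking time = v/a = 6.7056 / 4.900 = 1.368 s.
Total = 1.7 + 1.368 = 3.068 s.

Total time ≈ 3.1 s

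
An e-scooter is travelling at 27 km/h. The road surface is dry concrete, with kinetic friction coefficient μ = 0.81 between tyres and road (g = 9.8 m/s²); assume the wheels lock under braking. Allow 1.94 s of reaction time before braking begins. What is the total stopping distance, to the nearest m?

Total stopping distance ≈ 18 m

27 km/h ÷ 3.6 = 7.5000 m/s.
a = μg = 0.81 × 9.8 = 7.938 m/s².
Reaction distance = v·t_r = 7.5000 × 1.94 = 14.550 m.
Braking distance = v²/(2a) = 7.5000² / (2 × 7.938) = 56.250 / 15.876 = 3.543 m.
Total = 14.550 + 3.543 = 18.093 m.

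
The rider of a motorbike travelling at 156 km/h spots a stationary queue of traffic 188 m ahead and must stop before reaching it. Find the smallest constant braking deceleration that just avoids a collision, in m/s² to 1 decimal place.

Required deceleration ≈ 5.0 m/s²

156 km/h ÷ 3.6 = 43.3333 m/s.
v² = 2a·d ⇒ a = v²/(2d) = 43.3333² / (2 × 188.000) = 1877.775 / 376.000 = 4.9941 m/s².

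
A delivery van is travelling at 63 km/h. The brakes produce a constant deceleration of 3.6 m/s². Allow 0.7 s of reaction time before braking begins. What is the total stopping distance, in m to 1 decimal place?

63 km/h ÷ 3.6 = 17.5000 m/s.
Reaction distance = v·t_r = 17.5000 × 0.7 = 12.250 m.
Braking distance = v²/(2a) = 17.5000² / (2 × 3.600) = 306.250 / 7.200 = 42.535 m.
Total = 12.250 + 42.535 = 54.785 m.

Total stopping distance ≈ 54.8 m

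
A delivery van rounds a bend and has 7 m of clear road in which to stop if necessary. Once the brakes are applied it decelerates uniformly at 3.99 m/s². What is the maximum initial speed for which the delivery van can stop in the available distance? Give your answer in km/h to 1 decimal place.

v²/(2a) = d ⇒ v = √(2 × 3.990 × 7) = √55.86 = 7.4740 m/s.
7.4740 m/s × 3.6 = 26.906 km/h.

Maximum speed ≈ 26.9 km/h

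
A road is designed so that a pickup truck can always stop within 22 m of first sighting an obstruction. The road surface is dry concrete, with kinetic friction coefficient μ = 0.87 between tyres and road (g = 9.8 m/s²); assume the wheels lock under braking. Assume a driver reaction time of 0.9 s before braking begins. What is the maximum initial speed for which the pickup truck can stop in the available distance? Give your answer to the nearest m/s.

Maximum speed ≈ 13 m/s

a = μg = 0.87 × 9.8 = 8.526 m/s².
Stopping distance: v·t_r + v²/(2a) = 22 with t_r = 0.9 s and a = 8.526 m/s².
So v² + 15.347 v − 375.14 = 0.
Positive root: v = −a·t_r + √((a·t_r)² + 2a·d) = −7.673 + √(58.875 + 375.14) = 13.1600 m/s.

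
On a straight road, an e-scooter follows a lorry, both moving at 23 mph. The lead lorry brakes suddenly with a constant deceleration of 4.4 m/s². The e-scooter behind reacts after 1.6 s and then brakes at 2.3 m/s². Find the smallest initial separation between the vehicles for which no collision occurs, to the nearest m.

Minimum gap ≈ 27 m

23 mph × 0.44704 = 10.2819 m/s.
Leader travels v²/(2a_L) = 105.717 / 8.800 = 12.013 m before stopping.
Follower covers v·t_r = 10.2819 × 1.6 = 16.451 m while reacting, then v²/(2a_F) = 105.717 / 4.600 = 22.982 m while braking, for a total of 16.451 + 22.982 = 39.433 m.
Since a_F ≤ a_L and the follower starts braking later, the follower is never slower than the leader, so the closest approach is when both have stopped.
Minimum gap = 39.433 − 12.013 = 27.420 m.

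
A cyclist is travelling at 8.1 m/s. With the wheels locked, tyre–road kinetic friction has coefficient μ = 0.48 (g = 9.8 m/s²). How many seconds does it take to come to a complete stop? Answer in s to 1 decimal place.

Braking time ≈ 1.7 s

a = μg = 0.48 × 9.8 = 4.704 m/s².
Braking time = v/a = 8.1000 / 4.704 = 1.722 s.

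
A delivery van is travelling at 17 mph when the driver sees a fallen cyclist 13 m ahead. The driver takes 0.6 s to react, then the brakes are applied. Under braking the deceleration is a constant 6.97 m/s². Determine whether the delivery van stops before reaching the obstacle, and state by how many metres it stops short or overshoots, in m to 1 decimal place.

17 mph × 0.44704 = 7.5997 m/s.
Reaction distance = 7.5997 × 0.6 = 4.560 m.
Braking distance = v²/(2a) = 57.755 / 13.940 = 4.143 m.
Total stopping distance = 4.560 + 4.143 = 8.703 m, vs 13 m available — it stops with 13 − 8.703 = 4.297 m to spare.

Yes — it stops 4.3 m short of the obstacle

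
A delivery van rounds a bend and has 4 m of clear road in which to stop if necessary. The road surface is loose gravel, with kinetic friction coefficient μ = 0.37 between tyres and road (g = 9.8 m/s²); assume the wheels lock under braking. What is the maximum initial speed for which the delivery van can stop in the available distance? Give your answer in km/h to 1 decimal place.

Maximum speed ≈ 19.4 km/h

a = μg = 0.37 × 9.8 = 3.626 m/s².
v²/(2a) = d ⇒ v = √(2 × 3.626 × 4) = √29.01 = 5.3861 m/s.
5.3861 m/s × 3.6 = 19.390 km/h.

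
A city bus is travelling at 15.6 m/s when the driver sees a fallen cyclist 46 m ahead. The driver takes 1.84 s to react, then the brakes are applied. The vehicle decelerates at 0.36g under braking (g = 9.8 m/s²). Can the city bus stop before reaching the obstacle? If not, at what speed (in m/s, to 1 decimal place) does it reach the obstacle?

No — it strikes the obstacle at 11.0 m/s

a = 0.36 × 9.8 = 3.528 m/s².
Reaction distance = 15.6000 × 1.84 = 28.704 m.
Braking distance needed to stop: v²/(2a) = 243.360 / 7.056 = 34.490 m, so total needed = 28.704 + 34.490 = 63.194 m > 46 m — it cannot stop.
Distance remaining when braking begins: 46 − 28.704 = 17.296 m.
v² = v₀² − 2a·d = 243.360 − 2 × 3.528 × 17.296 = 121.319 m²/s².
v = √121.319 = 11.014 m/s.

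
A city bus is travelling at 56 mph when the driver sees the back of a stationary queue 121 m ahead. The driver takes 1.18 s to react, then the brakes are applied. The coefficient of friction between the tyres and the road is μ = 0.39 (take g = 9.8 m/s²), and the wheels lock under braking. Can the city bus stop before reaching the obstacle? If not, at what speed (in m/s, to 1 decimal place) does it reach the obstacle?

Yes — it stops about 9.5 m short of the obstacle, so it never reaches it

56 mph × 0.44704 = 25.0342 m/s.
a = μg = 0.39 × 9.8 = 3.822 m/s².
Reaction distance = 25.0342 × 1.18 = 29.540 m.
Braking distance = v²/(2a) = 626.711 / 7.644 = 81.987 m.
Total stopping distance = 29.540 + 81.987 = 111.527 m, vs 121 m available — it stops with 121 − 111.527 = 9.473 m to spare.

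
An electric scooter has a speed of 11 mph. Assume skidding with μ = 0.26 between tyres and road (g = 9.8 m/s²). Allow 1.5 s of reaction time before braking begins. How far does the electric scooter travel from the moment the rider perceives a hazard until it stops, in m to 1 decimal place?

Total stopping distance ≈ 12.1 m

11 mph × 0.44704 = 4.9174 m/s.
a = μg = 0.26 × 9.8 = 2.548 m/s².
Reaction distance = v·t_r = 4.9174 × 1.5 = 7.376 m.
Braking distance = v²/(2a) = 4.9174² / (2 × 2.548) = 24.181 / 5.096 = 4.745 m.
Total = 7.376 + 4.745 = 12.121 m.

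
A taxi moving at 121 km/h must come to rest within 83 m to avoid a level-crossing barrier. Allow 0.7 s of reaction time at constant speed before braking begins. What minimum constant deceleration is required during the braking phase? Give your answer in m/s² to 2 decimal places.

121 km/h ÷ 3.6 = 33.6111 m/s.
Distance covered during reaction = 33.6111 × 0.7 = 23.528 m.
Distance available for braking: 83 − 23.528 = 59.472 m.
v² = 2a·d ⇒ a = v²/(2d) = 33.6111² / (2 × 59.472) = 1129.706 / 118.944 = 9.4978 m/s².

Required deceleration ≈ 9.50 m/s²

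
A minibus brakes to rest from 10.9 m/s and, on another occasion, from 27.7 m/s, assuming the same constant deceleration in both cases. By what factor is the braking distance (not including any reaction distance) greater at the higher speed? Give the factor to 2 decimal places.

Braking distance d = v²/(2a), so with a fixed, d ∝ v².
Factor = (27.7/10.9)² = 2.5413² = 6.4582.

Factor ≈ 6.46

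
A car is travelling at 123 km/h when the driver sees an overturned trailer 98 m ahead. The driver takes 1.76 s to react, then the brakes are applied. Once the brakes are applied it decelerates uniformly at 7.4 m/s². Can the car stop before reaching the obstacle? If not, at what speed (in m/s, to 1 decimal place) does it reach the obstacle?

123 km/h ÷ 3.6 = 34.1667 m/s.
Reaction distance = 34.1667 × 1.76 = 60.133 m.
Braking distance needed to stop: v²/(2a) = 1167.363 / 14.800 = 78.876 m, so total needed = 60.133 + 78.876 = 139.009 m > 98 m — it cannot stop.
Distance remaining when braking begins: 98 − 60.133 = 37.867 m.
v² = v₀² − 2a·d = 1167.363 − 2 × 7.400 × 37.867 = 606.931 m²/s².
v = √606.931 = 24.636 m/s.

No — it strikes the obstacle at 24.6 m/s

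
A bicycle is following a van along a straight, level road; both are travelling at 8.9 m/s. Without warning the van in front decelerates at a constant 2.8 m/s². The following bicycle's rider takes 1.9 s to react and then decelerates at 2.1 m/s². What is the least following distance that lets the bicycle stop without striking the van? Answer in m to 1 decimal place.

Leader travels v²/(2a_L) = 79.210 / 5.600 = 14.145 m before stopping.
Follower covers v·t_r = 8.9000 × 1.9 = 16.910 m while reacting, then v²/(2a_F) = 79.210 / 4.200 = 18.860 m while braking, for a total of 16.910 + 18.860 = 35.770 m.
Since a_F ≤ a_L and the follower starts braking later, the follower is never slower than the leader, so the closest approach is when both have stopped.
Minimum gap = 35.770 − 14.145 = 21.625 m.

Minimum gap ≈ 21.6 m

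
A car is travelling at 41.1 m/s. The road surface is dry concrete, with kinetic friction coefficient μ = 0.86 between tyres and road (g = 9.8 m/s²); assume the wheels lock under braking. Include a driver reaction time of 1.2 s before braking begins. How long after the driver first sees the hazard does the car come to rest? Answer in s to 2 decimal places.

Total time ≈ 6.08 s

a = μg = 0.86 × 9.8 = 8.428 m/s².
Braking time = v/a = 41.1000 / 8.428 = 4.877 s.
Total = 1.2 + 4.877 = 6.077 s.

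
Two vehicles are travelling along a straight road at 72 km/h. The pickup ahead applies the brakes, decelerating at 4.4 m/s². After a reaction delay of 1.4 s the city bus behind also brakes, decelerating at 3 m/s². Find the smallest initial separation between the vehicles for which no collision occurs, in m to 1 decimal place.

Minimum gap ≈ 49.2 m

72 km/h ÷ 3.6 = 20.0000 m/s.
Leader travels v²/(2a_L) = 400.000 / 8.800 = 45.455 m before stopping.
Follower covers v·t_r = 20.0000 × 1.4 = 28.000 m while reacting, then v²/(2a_F) = 400.000 / 6.000 = 66.667 m while braking, for a total of 28.000 + 66.667 = 94.667 m.
Since a_F ≤ a_L and the follower starts braking later, the follower is never slower than the leader, so the closest approach is when both have stopped.
Minimum gap = 94.667 − 45.455 = 49.212 m.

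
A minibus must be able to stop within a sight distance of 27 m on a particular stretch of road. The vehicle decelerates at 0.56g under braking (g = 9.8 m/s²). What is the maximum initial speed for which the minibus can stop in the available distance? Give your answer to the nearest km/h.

Maximum speed ≈ 62 km/h

a = 0.56 × 9.8 = 5.488 m/s².
v²/(2a) = d ⇒ v = √(2 × 5.488 × 27) = √296.35 = 17.2148 m/s.
17.2148 m/s × 3.6 = 61.973 km/h.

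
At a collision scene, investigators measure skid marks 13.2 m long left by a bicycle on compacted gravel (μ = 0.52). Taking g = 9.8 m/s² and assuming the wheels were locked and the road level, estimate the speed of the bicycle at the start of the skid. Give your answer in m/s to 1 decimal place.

Deceleration a = μg = 0.52 × 9.8 = 5.096 m/s².
v = √(2a·d) = √(2 × 5.096 × 13.2) = √134.534 = 11.5989 m/s.

Initial speed ≈ 11.6 m/s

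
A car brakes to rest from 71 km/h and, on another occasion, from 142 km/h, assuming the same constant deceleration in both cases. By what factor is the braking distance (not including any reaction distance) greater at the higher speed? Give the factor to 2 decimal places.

Braking distance d = v²/(2a), so with a fixed, d ∝ v².
Factor = (142/71)² = 2.0000² = 4.0000.

Factor ≈ 4.00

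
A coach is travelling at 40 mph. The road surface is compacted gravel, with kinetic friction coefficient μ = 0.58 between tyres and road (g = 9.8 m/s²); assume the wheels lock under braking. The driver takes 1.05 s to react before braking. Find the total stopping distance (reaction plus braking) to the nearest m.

40 mph × 0.44704 = 17.8816 m/s.
a = μg = 0.58 × 9.8 = 5.684 m/s².
Reaction distance = v·t_r = 17.8816 × 1.05 = 18.776 m.
Braking distance = v²/(2a) = 17.8816² / (2 × 5.684) = 319.752 / 11.368 = 28.127 m.
Total = 18.776 + 28.127 = 46.903 m.

Total stopping distance ≈ 47 m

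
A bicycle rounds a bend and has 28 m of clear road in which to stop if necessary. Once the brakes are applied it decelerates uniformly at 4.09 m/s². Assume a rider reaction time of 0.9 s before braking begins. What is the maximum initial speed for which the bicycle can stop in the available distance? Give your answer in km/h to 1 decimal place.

Maximum speed ≈ 42.8 km/h

Stopping distance: v·t_r + v²/(2a) = 28 with t_r = 0.9 s and a = 4.090 m/s².
So v² + 7.362 v − 229.04 = 0.
Positive root: v = −a·t_r + √((a·t_r)² + 2a·d) = −3.681 + √(13.550 + 229.04) = 11.8943 m/s.
11.8943 m/s × 3.6 = 42.819 km/h.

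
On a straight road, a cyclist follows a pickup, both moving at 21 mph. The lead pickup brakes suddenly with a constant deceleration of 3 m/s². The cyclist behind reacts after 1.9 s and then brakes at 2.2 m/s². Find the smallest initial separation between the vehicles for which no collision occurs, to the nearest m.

21 mph × 0.44704 = 9.3878 m/s.
Leader travels v²/(2a_L) = 88.131 / 6.000 = 14.688 m before stopping.
Follower covers v·t_r = 9.3878 × 1.9 = 17.837 m while reacting, then v²/(2a_F) = 88.131 / 4.400 = 20.030 m while braking, for a total of 17.837 + 20.030 = 37.867 m.
Since a_F ≤ a_L and the follower starts braking later, the follower is never slower than the leader, so the closest approach is when both have stopped.
Minimum gap = 37.867 − 14.688 = 23.179 m.

Minimum gap ≈ 23 m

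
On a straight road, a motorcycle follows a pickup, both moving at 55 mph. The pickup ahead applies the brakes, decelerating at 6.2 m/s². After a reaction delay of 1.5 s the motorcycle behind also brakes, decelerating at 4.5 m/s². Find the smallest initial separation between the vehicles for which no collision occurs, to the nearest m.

55 mph × 0.44704 = 24.5872 m/s.
Leader travels v²/(2a_L) = 604.530 / 12.400 = 48.752 m before stopping.
Follower covers v·t_r = 24.5872 × 1.5 = 36.881 m while reacting, then v²/(2a_F) = 604.530 / 9.000 = 67.170 m while braking, for a total of 36.881 + 67.170 = 104.051 m.
Since a_F ≤ a_L and the follower starts braking later, the follower is never slower than the leader, so the closest approach is when both have stopped.
Minimum gap = 104.051 − 48.752 = 55.299 m.

Minimum gap ≈ 55 m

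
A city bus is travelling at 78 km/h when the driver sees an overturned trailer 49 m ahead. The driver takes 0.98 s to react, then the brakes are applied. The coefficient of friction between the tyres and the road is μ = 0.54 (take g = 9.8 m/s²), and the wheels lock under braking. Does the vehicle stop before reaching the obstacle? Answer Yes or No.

No

78 km/h ÷ 3.6 = 21.6667 m/s.
a = μg = 0.54 × 9.8 = 5.292 m/s².
Reaction distance = 21.6667 × 0.98 = 21.233 m.
Braking distance = v²/(2a) = 469.446 / 10.584 = 44.354 m.
Total stopping distance = 21.233 + 44.354 = 65.587 m, vs 49 m available — it cannot stop in time and overshoots by 65.587 − 49 = 16.587 m.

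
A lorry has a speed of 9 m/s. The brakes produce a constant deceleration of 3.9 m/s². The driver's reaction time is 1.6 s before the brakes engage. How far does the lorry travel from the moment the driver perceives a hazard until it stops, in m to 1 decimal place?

Total stopping distance ≈ 24.8 m

Reaction distance = v·t_r = 9.0000 × 1.6 = 14.400 m.
Braking distance = v²/(2a) = 9.0000² / (2 × 3.900) = 81.000 / 7.800 = 10.385 m.
Total = 14.400 + 10.385 = 24.785 m.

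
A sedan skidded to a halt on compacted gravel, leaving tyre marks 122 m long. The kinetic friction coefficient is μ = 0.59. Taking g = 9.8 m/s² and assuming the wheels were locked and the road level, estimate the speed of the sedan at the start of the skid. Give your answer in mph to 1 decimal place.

Deceleration a = μg = 0.59 × 9.8 = 5.782 m/s².
v = √(2a·d) = √(2 × 5.782 × 122) = √1410.808 = 37.5607 m/s.
= 37.5607 ÷ 0.44704 = 84.021 mph.

Initial speed ≈ 84.0 mph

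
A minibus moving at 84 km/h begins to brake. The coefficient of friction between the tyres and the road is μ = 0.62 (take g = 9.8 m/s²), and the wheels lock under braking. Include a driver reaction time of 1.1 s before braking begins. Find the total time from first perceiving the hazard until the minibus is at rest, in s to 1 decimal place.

84 km/h ÷ 3.6 = 23.3333 m/s.
a = μg = 0.62 × 9.8 = 6.076 m/s².
Braking time = v/a = 23.3333 / 6.076 = 3.840 s.
Total = 1.1 + 3.840 = 4.940 s.

Total time ≈ 4.9 s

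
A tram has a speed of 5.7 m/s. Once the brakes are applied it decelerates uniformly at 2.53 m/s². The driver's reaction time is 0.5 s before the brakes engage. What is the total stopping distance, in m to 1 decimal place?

Reaction distance = v·t_r = 5.7000 × 0.5 = 2.850 m.
Braking distance = v²/(2a) = 5.7000² / (2 × 2.530) = 32.490 / 5.060 = 6.421 m.
Total = 2.850 + 6.421 = 9.271 m.

Total stopping distance ≈ 9.3 m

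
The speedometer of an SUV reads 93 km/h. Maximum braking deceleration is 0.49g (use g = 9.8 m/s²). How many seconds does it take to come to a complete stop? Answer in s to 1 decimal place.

Braking time ≈ 5.4 s

93 km/h ÷ 3.6 = 25.8333 m/s.
a = 0.49 × 9.8 = 4.802 m/s².
Braking time = v/a = 25.8333 / 4.802 = 5.380 s.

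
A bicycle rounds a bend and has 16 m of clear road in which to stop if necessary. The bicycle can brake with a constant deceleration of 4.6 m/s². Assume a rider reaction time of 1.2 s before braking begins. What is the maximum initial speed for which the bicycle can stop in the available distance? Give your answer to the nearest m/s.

Maximum speed ≈ 8 m/s

Stopping distance: v·t_r + v²/(2a) = 16 with t_r = 1.2 s and a = 4.600 m/s².
So v² + 11.040 v − 147.20 = 0.
Positive root: v = −a·t_r + √((a·t_r)² + 2a·d) = −5.520 + √(30.470 + 147.20) = 7.8093 m/s.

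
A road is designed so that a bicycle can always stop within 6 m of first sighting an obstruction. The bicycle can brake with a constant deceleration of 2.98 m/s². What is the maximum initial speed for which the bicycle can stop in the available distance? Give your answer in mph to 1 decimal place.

Maximum speed ≈ 13.4 mph

v²/(2a) = d ⇒ v = √(2 × 2.980 × 6) = √35.76 = 5.9800 m/s.
5.9800 m/s ÷ 0.44704 = 13.377 mph.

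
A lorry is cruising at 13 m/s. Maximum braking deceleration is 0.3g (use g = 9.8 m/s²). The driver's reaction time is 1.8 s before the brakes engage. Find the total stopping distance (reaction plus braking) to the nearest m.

a = 0.3 × 9.8 = 2.940 m/s².
Reaction distance = v·t_r = 13.0000 × 1.8 = 23.400 m.
Braking distance = v²/(2a) = 13.0000² / (2 × 2.940) = 169.000 / 5.880 = 28.741 m.
Total = 23.400 + 28.741 = 52.141 m.

Total stopping distance ≈ 52 m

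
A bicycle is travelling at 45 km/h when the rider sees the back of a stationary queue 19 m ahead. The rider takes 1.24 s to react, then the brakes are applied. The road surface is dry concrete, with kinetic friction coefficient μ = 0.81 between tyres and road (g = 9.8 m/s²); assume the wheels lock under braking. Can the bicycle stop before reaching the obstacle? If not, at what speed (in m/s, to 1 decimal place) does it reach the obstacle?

No — it strikes the obstacle at 10.0 m/s

45 km/h ÷ 3.6 = 12.5000 m/s.
a = μg = 0.81 × 9.8 = 7.938 m/s².
Reaction distance = 12.5000 × 1.24 = 15.500 m.
Braking distance needed to stop: v²/(2a) = 156.250 / 15.876 = 9.842 m, so total needed = 15.500 + 9.842 = 25.342 m > 19 m — it cannot stop.
Distance remaining when braking begins: 19 − 15.500 = 3.500 m.
v² = v₀² − 2a·d = 156.250 − 2 × 7.938 × 3.500 = 100.684 m²/s².
v = √100.684 = 10.034 m/s.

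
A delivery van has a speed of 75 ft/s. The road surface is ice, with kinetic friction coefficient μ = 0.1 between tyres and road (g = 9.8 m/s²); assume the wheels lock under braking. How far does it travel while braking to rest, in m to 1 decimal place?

75 ft/s × 0.3048 = 22.8600 m/s.
a = μg = 0.1 × 9.8 = 0.980 m/s².
Braking distance = v²/(2a) = 22.8600² / (2 × 0.980) = 522.580 / 1.960 = 266.622 m.

Braking distance ≈ 266.6 m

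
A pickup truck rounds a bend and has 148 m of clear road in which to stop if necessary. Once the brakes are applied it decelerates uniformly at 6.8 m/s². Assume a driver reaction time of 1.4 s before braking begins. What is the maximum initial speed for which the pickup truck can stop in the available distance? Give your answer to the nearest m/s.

Maximum speed ≈ 36 m/s

Stopping distance: v·t_r + v²/(2a) = 148 with t_r = 1.4 s and a = 6.800 m/s².
So v² + 19.040 v − 2012.80 = 0.
Positive root: v = −a·t_r + √((a·t_r)² + 2a·d) = −9.520 + √(90.630 + 2012.80) = 36.3432 m/s.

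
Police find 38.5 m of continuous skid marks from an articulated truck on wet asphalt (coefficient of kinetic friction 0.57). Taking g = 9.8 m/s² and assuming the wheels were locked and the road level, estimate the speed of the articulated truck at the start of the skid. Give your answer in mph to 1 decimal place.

Deceleration a = μg = 0.57 × 9.8 = 5.586 m/s².
v = √(2a·d) = √(2 × 5.586 × 38.5) = √430.122 = 20.7394 m/s.
= 20.7394 ÷ 0.44704 = 46.393 mph.

Initial speed ≈ 46.4 mph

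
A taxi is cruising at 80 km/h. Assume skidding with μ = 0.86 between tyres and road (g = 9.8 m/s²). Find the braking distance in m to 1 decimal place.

Braking distance ≈ 29.3 m

80 km/h ÷ 3.6 = 22.2222 m/s.
a = μg = 0.86 × 9.8 = 8.428 m/s².
Braking distance = v²/(2a) = 22.2222² / (2 × 8.428) = 493.826 / 16.856 = 29.297 m.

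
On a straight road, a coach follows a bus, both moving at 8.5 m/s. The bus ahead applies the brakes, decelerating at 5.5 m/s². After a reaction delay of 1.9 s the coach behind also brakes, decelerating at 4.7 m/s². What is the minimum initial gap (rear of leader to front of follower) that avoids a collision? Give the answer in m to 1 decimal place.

Minimum gap ≈ 17.3 m

Leader travels v²/(2a_L) = 72.250 / 11.000 = 6.568 m before stopping.
Follower covers v·t_r = 8.5000 × 1.9 = 16.150 m while reacting, then v²/(2a_F) = 72.250 / 9.400 = 7.686 m while braking, for a total of 16.150 + 7.686 = 23.836 m.
Since a_F ≤ a_L and the follower starts braking later, the follower is never slower than the leader, so the closest approach is when both have stopped.
Minimum gap = 23.836 − 6.568 = 17.268 m.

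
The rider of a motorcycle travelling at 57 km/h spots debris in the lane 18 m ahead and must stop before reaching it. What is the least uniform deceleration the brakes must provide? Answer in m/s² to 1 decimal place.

57 km/h ÷ 3.6 = 15.8333 m/s.
v² = 2a·d ⇒ a = v²/(2d) = 15.8333² / (2 × 18.000) = 250.693 / 36.000 = 6.9637 m/s².

Required deceleration ≈ 7.0 m/s²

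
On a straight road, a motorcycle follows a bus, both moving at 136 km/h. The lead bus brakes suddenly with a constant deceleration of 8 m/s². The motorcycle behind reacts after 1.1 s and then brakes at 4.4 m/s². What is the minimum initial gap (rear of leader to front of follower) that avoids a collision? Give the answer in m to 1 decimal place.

Minimum gap ≈ 114.5 m

136 km/h ÷ 3.6 = 37.7778 m/s.
Leader travels v²/(2a_L) = 1427.162 / 16.000 = 89.198 m before stopping.
Follower covers v·t_r = 37.7778 × 1.1 = 41.556 m while reacting, then v²/(2a_F) = 1427.162 / 8.800 = 162.177 m while braking, for a total of 41.556 + 162.177 = 203.733 m.
Since a_F ≤ a_L and the follower starts braking later, the follower is never slower than the leader, so the closest approach is when both have stopped.
Minimum gap = 203.733 − 89.198 = 114.535 m.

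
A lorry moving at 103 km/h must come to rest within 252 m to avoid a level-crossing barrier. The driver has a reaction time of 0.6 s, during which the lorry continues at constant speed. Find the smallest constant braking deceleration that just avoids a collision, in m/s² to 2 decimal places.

Required deceleration ≈ 1.74 m/s²

103 km/h ÷ 3.6 = 28.6111 m/s.
Distance covered during reaction = 28.6111 × 0.6 = 17.167 m.
Distance available for braking: 252 − 17.167 = 234.833 m.
v² = 2a·d ⇒ a = v²/(2d) = 28.6111² / (2 × 234.833) = 818.595 / 469.666 = 1.7429 m/s².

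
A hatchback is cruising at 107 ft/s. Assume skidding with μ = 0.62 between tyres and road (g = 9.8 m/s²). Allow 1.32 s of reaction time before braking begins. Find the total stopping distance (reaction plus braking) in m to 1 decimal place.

107 ft/s × 0.3048 = 32.6136 m/s.
a = μg = 0.62 × 9.8 = 6.076 m/s².
Reaction distance = v·t_r = 32.6136 × 1.32 = 43.050 m.
Braking distance = v²/(2a) = 32.6136² / (2 × 6.076) = 1063.647 / 12.152 = 87.529 m.
Total = 43.050 + 87.529 = 130.579 m.

Total stopping distance ≈ 130.6 m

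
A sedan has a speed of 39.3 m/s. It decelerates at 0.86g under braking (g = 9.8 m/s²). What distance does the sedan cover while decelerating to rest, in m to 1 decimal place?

Braking distance ≈ 91.6 m

a = 0.86 × 9.8 = 8.428 m/s².
Braking distance = v²/(2a) = 39.3000² / (2 × 8.428) = 1544.490 / 16.856 = 91.629 m.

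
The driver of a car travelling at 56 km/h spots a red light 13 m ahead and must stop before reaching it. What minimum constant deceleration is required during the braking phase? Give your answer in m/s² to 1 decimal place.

56 km/h ÷ 3.6 = 15.5556 m/s.
v² = 2a·d ⇒ a = v²/(2d) = 15.5556² / (2 × 13.000) = 241.977 / 26.000 = 9.3068 m/s².

Required deceleration ≈ 9.3 m/s²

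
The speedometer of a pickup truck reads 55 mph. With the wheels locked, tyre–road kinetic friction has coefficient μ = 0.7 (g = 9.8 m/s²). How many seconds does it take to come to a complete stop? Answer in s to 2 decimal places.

55 mph × 0.44704 = 24.5872 m/s.
a = μg = 0.7 × 9.8 = 6.860 m/s².
Braking time = v/a = 24.5872 / 6.860 = 3.584 s.

Braking time ≈ 3.58 s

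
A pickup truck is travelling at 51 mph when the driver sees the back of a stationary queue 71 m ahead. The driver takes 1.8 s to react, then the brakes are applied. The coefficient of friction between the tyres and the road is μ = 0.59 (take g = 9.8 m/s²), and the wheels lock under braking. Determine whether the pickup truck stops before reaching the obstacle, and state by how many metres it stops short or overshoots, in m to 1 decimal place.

51 mph × 0.44704 = 22.7990 m/s.
a = μg = 0.59 × 9.8 = 5.782 m/s².
Reaction distance = 22.7990 × 1.8 = 41.038 m.
Braking distance = v²/(2a) = 519.794 / 11.564 = 44.949 m.
Total stopping distance = 41.038 + 44.949 = 85.987 m, vs 71 m available — it cannot stop in time and overshoots by 85.987 − 71 = 14.987 m.

No — it overshoots by 15.0 m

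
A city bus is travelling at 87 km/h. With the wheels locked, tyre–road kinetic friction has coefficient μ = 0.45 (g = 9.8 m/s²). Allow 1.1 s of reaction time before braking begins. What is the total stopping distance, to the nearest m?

Total stopping distance ≈ 93 m

87 km/h ÷ 3.6 = 24.1667 m/s.
a = μg = 0.45 × 9.8 = 4.410 m/s².
Reaction distance = v·t_r = 24.1667 × 1.1 = 26.583 m.
Braking distance = v²/(2a) = 24.1667² / (2 × 4.410) = 584.029 / 8.820 = 66.216 m.
Total = 26.583 + 66.216 = 92.799 m.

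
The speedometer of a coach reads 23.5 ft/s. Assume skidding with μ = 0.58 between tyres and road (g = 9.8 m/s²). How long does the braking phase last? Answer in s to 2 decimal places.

Braking time ≈ 1.26 s

23.5 ft/s × 0.3048 = 7.1628 m/s.
a = μg = 0.58 × 9.8 = 5.684 m/s².
Braking time = v/a = 7.1628 / 5.684 = 1.260 s.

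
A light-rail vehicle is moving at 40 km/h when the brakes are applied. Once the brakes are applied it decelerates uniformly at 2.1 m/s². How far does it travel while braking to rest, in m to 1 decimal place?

Braking distance ≈ 29.4 m

40 km/h ÷ 3.6 = 11.1111 m/s.
Braking distance = v²/(2a) = 11.1111² / (2 × 2.100) = 123.457 / 4.200 = 29.395 m.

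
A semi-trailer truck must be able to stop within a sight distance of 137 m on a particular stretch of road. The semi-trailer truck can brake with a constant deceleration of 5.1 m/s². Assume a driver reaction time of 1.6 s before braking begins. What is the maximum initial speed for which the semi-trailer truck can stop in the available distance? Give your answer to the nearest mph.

Stopping distance: v·t_r + v²/(2a) = 137 with t_r = 1.6 s and a = 5.100 m/s².
So v² + 16.320 v − 1397.40 = 0.
Positive root: v = −a·t_r + √((a·t_r)² + 2a·d) = −8.160 + √(66.586 + 1397.40) = 30.1021 m/s.
30.1021 m/s ÷ 0.44704 = 67.336 mph.

Maximum speed ≈ 67 mph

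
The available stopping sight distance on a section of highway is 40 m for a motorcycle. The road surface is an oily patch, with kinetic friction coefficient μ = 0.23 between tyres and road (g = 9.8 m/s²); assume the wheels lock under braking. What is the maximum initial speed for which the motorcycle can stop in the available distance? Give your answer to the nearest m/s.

a = μg = 0.23 × 9.8 = 2.254 m/s².
v²/(2a) = d ⇒ v = √(2 × 2.254 × 40) = √180.32 = 13.4283 m/s.

Maximum speed ≈ 13 m/s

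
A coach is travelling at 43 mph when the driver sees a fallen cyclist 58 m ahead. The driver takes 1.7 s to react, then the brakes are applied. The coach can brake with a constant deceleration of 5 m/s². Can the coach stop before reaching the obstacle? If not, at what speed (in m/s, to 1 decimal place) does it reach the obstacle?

43 mph × 0.44704 = 19.2227 m/s.
Reaction distance = 19.2227 × 1.7 = 32.679 m.
Braking distance needed to stop: v²/(2a) = 369.512 / 10.000 = 36.951 m, so total needed = 32.679 + 36.951 = 69.630 m > 58 m — it cannot stop.
Distance remaining when braking begins: 58 − 32.679 = 25.321 m.
v² = v₀² − 2a·d = 369.512 − 2 × 5.000 × 25.321 = 116.302 m²/s².
v = √116.302 = 10.784 m/s.

No — it strikes the obstacle at 10.8 m/s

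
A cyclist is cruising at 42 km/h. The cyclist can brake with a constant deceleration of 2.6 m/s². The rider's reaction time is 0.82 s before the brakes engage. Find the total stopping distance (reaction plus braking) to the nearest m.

Total stopping distance ≈ 36 m

42 km/h ÷ 3.6 = 11.6667 m/s.
Reaction distance = v·t_r = 11.6667 × 0.82 = 9.567 m.
Braking distance = v²/(2a) = 11.6667² / (2 × 2.600) = 136.112 / 5.200 = 26.175 m.
Total = 9.567 + 26.175 = 35.742 m.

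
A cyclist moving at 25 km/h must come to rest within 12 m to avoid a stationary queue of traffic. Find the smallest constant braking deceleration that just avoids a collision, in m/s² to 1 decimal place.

25 km/h ÷ 3.6 = 6.9444 m/s.
v² = 2a·d ⇒ a = v²/(2d) = 6.9444² / (2 × 12.000) = 48.225 / 24.000 = 2.0094 m/s².

Required deceleration ≈ 2.0 m/s²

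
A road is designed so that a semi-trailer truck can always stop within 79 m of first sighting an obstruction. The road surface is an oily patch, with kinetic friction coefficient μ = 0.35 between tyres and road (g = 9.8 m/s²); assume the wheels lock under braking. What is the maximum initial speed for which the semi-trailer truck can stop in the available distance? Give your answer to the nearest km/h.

a = μg = 0.35 × 9.8 = 3.430 m/s².
v²/(2a) = d ⇒ v = √(2 × 3.430 × 79) = √541.94 = 23.2796 m/s.
23.2796 m/s × 3.6 = 83.807 km/h.

Maximum speed ≈ 84 km/h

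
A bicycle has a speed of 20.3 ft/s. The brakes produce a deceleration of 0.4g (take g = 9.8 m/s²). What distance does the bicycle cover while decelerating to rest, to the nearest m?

Braking distance ≈ 5 m

20.3 ft/s × 0.3048 = 6.1874 m/s.
a = 0.4 × 9.8 = 3.920 m/s².
Braking distance = v²/(2a) = 6.1874² / (2 × 3.920) = 38.284 / 7.840 = 4.883 m.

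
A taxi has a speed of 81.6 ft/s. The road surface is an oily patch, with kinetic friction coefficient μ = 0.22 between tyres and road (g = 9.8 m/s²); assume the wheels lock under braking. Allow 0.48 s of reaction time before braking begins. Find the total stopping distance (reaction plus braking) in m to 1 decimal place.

81.6 ft/s × 0.3048 = 24.8717 m/s.
a = μg = 0.22 × 9.8 = 2.156 m/s².
Reaction distance = v·t_r = 24.8717 × 0.48 = 11.938 m.
Braking distance = v²/(2a) = 24.8717² / (2 × 2.156) = 618.601 / 4.312 = 143.460 m.
Total = 11.938 + 143.460 = 155.398 m.

Total stopping distance ≈ 155.4 m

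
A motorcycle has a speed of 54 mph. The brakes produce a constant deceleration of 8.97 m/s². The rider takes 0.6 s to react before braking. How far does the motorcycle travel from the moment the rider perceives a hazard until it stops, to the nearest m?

54 mph × 0.44704 = 24.1402 m/s.
Reaction distance = v·t_r = 24.1402 × 0.6 = 14.484 m.
Braking distance = v²/(2a) = 24.1402² / (2 × 8.970) = 582.749 / 17.940 = 32.483 m.
Total = 14.484 + 32.483 = 46.967 m.

Total stopping distance ≈ 47 m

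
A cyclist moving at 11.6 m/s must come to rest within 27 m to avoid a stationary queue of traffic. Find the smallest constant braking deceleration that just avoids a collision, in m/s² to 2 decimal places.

Required deceleration ≈ 2.49 m/s²

v² = 2a·d ⇒ a = v²/(2d) = 11.6000² / (2 × 27.000) = 134.560 / 54.000 = 2.4919 m/s².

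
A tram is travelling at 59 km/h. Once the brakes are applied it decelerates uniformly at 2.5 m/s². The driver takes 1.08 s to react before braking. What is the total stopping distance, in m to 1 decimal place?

59 km/h ÷ 3.6 = 16.3889 m/s.
Reaction distance = v·t_r = 16.3889 × 1.08 = 17.700 m.
Braking distance = v²/(2a) = 16.3889² / (2 × 2.500) = 268.596 / 5.000 = 53.719 m.
Total = 17.700 + 53.719 = 71.419 m.

Total stopping distance ≈ 71.4 m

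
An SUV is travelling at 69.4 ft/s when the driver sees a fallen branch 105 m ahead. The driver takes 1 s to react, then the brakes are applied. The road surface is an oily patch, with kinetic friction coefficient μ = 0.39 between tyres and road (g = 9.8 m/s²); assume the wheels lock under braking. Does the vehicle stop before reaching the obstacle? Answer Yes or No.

69.4 ft/s × 0.3048 = 21.1531 m/s.
a = μg = 0.39 × 9.8 = 3.822 m/s².
Reaction distance = 21.1531 × 1 = 21.153 m.
Braking distance = v²/(2a) = 447.454 / 7.644 = 58.537 m.
Total stopping distance = 21.153 + 58.537 = 79.690 m, vs 105 m available — it stops with 105 − 79.690 = 25.310 m to spare.

Yes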